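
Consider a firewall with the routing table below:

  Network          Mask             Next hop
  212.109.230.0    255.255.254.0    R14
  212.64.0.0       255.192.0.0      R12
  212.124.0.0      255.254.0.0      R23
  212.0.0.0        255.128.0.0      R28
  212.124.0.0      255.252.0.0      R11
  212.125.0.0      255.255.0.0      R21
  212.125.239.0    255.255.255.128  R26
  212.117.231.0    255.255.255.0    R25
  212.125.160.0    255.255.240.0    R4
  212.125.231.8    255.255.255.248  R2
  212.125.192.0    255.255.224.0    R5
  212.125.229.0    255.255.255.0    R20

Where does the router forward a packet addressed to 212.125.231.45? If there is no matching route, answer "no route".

Routes whose prefix contains 212.125.231.45:
  212.0.0.0/9 (212.0.0.0 - 212.127.255.255) -> R28
  212.64.0.0/10 (212.64.0.0 - 212.127.255.255) -> R12
  212.124.0.0/14 (212.124.0.0 - 212.127.255.255) -> R11
  212.124.0.0/15 (212.124.0.0 - 212.125.255.255) -> R23
  212.125.0.0/16 (212.125.0.0 - 212.125.255.255) -> R21
More-specific entries that do NOT match:
  212.125.231.8/29 (212.125.231.8 - 212.125.231.15) does not contain 212.125.231.45
  212.125.239.0/25 (212.125.239.0 - 212.125.239.127) does not contain 212.125.231.45
  212.117.231.0/24 (212.117.231.0 - 212.117.231.255) does not contain 212.125.231.45
  212.125.229.0/24 (212.125.229.0 - 212.125.229.255) does not contain 212.125.231.45
  212.109.230.0/23 (212.109.230.0 - 212.109.231.255) does not contain 212.125.231.45
  212.125.160.0/20 (212.125.160.0 - 212.125.175.255) does not contain 212.125.231.45
  212.125.192.0/19 (212.125.192.0 - 212.125.223.255) does not contain 212.125.231.45
Longest matching prefix is /16 -> next hop R21.

R21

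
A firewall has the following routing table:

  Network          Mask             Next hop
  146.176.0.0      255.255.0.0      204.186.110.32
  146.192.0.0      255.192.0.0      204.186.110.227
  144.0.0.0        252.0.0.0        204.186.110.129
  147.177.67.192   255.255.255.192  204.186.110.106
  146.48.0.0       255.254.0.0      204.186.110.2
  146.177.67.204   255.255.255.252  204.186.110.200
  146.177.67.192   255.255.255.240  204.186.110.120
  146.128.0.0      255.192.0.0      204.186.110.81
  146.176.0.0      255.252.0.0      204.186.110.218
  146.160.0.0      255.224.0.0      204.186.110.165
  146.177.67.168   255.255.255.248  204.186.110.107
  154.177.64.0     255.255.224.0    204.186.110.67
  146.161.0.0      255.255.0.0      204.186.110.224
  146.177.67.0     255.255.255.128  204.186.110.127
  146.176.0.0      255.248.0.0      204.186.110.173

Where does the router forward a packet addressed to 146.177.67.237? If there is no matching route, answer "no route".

Routes whose prefix contains 146.177.67.237:
  144.0.0.0/6 (144.0.0.0 - 147.255.255.255) -> 204.186.110.129
  146.128.0.0/10 (146.128.0.0 - 146.191.255.255) -> 204.186.110.81
  146.160.0.0/11 (146.160.0.0 - 146.191.255.255) -> 204.186.110.165
  146.176.0.0/13 (146.176.0.0 - 146.183.255.255) -> 204.186.110.173
  146.176.0.0/14 (146.176.0.0 - 146.179.255.255) -> 204.186.110.218
More-specific entries that do NOT match:
  146.177.67.204/30 (146.177.67.204 - 146.177.67.207) does not contain 146.177.67.237
  146.177.67.168/29 (146.177.67.168 - 146.177.67.175) does not contain 146.177.67.237
  146.177.67.192/28 (146.177.67.192 - 146.177.67.207) does not contain 146.177.67.237
  147.177.67.192/26 (147.177.67.192 - 147.177.67.255) does not contain 146.177.67.237
  146.177.67.0/25 (146.177.67.0 - 146.177.67.127) does not contain 146.177.67.237
  154.177.64.0/19 (154.177.64.0 - 154.177.95.255) does not contain 146.177.67.237
  146.176.0.0/16 (146.176.0.0 - 146.176.255.255) does not contain 146.177.67.237
  146.161.0.0/16 (146.161.0.0 - 146.161.255.255) does not contain 146.177.67.237
  146.48.0.0/15 (146.48.0.0 - 146.49.255.255) does not contain 146.177.67.237
Longest matching prefix is /14 -> next hop 204.186.110.218.

204.186.110.218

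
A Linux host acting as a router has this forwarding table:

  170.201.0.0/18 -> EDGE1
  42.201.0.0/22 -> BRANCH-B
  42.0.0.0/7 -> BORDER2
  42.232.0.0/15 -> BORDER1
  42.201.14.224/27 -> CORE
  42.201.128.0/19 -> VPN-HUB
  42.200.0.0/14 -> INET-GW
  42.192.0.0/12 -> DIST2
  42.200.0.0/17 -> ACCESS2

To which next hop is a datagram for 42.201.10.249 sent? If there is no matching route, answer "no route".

Routes whose prefix contains 42.201.10.249:
  42.0.0.0/7 (42.0.0.0 - 43.255.255.255) -> BORDER2
  42.192.0.0/12 (42.192.0.0 - 42.207.255.255) -> DIST2
  42.200.0.0/14 (42.200.0.0 - 42.203.255.255) -> INET-GW
More-specific entries that do NOT match:
  42.201.14.224/27 (42.201.14.224 - 42.201.14.255) does not contain 42.201.10.249
  42.201.0.0/22 (42.201.0.0 - 42.201.3.255) does not contain 42.201.10.249
  42.201.128.0/19 (42.201.128.0 - 42.201.159.255) does not contain 42.201.10.249
  170.201.0.0/18 (170.201.0.0 - 170.201.63.255) does not contain 42.201.10.249
  42.200.0.0/17 (42.200.0.0 - 42.200.127.255) does not contain 42.201.10.249
  42.232.0.0/15 (42.232.0.0 - 42.233.255.255) does not contain 42.201.10.249
Longest matching prefix is /14 -> next hop INET-GW.

INET-GW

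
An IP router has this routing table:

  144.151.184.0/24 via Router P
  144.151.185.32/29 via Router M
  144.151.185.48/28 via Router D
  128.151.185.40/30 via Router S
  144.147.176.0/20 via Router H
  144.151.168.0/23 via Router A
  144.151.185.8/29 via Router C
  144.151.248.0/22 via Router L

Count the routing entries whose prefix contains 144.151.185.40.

0

No listed prefix contains 144.151.185.40.
Total matching entries: 0.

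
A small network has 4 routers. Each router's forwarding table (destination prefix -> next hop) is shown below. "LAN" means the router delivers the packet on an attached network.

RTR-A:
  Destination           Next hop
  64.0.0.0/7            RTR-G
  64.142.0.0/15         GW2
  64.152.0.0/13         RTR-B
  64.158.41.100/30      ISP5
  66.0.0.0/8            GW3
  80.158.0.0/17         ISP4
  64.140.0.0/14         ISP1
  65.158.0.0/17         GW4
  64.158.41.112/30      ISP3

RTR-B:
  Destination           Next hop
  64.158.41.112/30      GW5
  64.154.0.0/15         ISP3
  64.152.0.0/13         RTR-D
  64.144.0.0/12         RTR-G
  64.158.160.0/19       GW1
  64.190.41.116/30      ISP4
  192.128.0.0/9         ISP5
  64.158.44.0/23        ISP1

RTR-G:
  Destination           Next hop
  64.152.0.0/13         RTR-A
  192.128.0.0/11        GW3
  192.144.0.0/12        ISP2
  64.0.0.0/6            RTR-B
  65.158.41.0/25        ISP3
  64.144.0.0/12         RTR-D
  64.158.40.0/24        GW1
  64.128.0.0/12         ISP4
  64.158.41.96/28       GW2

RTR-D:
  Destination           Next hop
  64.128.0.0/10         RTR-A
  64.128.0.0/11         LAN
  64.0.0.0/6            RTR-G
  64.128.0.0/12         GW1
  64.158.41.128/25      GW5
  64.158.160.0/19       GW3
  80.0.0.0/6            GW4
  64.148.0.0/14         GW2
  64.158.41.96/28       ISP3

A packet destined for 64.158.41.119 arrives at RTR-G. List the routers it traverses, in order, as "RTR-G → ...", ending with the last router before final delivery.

At RTR-G: longest match for 64.158.41.119 is 64.152.0.0/13 -> RTR-A
At RTR-A: longest match for 64.158.41.119 is 64.152.0.0/13 -> RTR-B
At RTR-B: longest match for 64.158.41.119 is 64.152.0.0/13 -> RTR-D
At RTR-D: longest match for 64.158.41.119 is 64.128.0.0/11 -> LAN

RTR-G → RTR-A → RTR-B → RTR-D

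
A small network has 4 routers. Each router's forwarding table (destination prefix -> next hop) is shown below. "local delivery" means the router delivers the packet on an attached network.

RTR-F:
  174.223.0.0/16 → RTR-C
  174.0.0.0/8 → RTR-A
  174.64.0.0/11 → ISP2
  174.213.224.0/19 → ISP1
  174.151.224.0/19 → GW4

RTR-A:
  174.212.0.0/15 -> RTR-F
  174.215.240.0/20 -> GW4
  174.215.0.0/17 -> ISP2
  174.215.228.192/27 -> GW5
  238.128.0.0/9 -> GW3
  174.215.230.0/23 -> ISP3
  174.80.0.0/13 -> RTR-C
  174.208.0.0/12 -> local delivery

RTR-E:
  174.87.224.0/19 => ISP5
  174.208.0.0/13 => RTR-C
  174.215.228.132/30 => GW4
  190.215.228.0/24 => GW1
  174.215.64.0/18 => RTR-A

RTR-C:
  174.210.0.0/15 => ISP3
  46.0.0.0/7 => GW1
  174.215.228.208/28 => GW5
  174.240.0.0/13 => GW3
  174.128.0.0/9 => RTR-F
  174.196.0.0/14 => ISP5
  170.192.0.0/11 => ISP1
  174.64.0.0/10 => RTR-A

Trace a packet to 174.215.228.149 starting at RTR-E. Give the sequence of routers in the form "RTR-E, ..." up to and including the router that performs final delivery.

RTR-E, RTR-C, RTR-F, RTR-A

At RTR-E: longest match for 174.215.228.149 is 174.208.0.0/13 -> RTR-C
At RTR-C: longest match for 174.215.228.149 is 174.128.0.0/9 -> RTR-F
At RTR-F: longest match for 174.215.228.149 is 174.0.0.0/8 -> RTR-A
At RTR-A: longest match for 174.215.228.149 is 174.208.0.0/12 -> local delivery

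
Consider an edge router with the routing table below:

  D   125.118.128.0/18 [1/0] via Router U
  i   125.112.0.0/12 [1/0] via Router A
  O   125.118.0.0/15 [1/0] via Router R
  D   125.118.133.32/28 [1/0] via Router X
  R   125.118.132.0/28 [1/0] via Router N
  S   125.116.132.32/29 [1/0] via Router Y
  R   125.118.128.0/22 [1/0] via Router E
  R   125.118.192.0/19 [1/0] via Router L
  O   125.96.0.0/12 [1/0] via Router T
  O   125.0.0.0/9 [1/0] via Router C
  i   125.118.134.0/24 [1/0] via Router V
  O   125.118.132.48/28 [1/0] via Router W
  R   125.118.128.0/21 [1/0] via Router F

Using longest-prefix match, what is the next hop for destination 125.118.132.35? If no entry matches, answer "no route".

Router F

Routes whose prefix contains 125.118.132.35:
  125.0.0.0/9 (125.0.0.0 - 125.127.255.255) -> Router C
  125.112.0.0/12 (125.112.0.0 - 125.127.255.255) -> Router A
  125.118.0.0/15 (125.118.0.0 - 125.119.255.255) -> Router R
  125.118.128.0/18 (125.118.128.0 - 125.118.191.255) -> Router U
  125.118.128.0/21 (125.118.128.0 - 125.118.135.255) -> Router F
More-specific entries that do NOT match:
  125.116.132.32/29 (125.116.132.32 - 125.116.132.39) does not contain 125.118.132.35
  125.118.133.32/28 (125.118.133.32 - 125.118.133.47) does not contain 125.118.132.35
  125.118.132.0/28 (125.118.132.0 - 125.118.132.15) does not contain 125.118.132.35
  125.118.132.48/28 (125.118.132.48 - 125.118.132.63) does not contain 125.118.132.35
  125.118.134.0/24 (125.118.134.0 - 125.118.134.255) does not contain 125.118.132.35
  125.118.128.0/22 (125.118.128.0 - 125.118.131.255) does not contain 125.118.132.35
Longest matching prefix is /21 -> next hop Router F.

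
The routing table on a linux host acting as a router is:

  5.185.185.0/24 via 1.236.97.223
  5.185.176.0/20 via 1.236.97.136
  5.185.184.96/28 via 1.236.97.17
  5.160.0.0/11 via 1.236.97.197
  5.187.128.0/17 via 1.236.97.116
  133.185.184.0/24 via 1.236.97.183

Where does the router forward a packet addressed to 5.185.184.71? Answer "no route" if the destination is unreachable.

1.236.97.136

Routes whose prefix contains 5.185.184.71:
  5.160.0.0/11 (5.160.0.0 - 5.191.255.255) -> 1.236.97.197
  5.185.176.0/20 (5.185.176.0 - 5.185.191.255) -> 1.236.97.136
More-specific entries that do NOT match:
  5.185.184.96/28 (5.185.184.96 - 5.185.184.111) does not contain 5.185.184.71
  5.185.185.0/24 (5.185.185.0 - 5.185.185.255) does not contain 5.185.184.71
  133.185.184.0/24 (133.185.184.0 - 133.185.184.255) does not contain 5.185.184.71
Longest matching prefix is /20 -> next hop 1.236.97.136.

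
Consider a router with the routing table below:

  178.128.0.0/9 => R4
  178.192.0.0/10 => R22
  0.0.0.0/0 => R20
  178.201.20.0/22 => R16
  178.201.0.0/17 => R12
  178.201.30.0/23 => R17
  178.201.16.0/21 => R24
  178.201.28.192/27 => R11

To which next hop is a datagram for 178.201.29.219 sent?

R12

Routes whose prefix contains 178.201.29.219:
  0.0.0.0/0 (default, matches everything) -> R20
  178.128.0.0/9 (178.128.0.0 - 178.255.255.255) -> R4
  178.192.0.0/10 (178.192.0.0 - 178.255.255.255) -> R22
  178.201.0.0/17 (178.201.0.0 - 178.201.127.255) -> R12
More-specific entries that do NOT match:
  178.201.28.192/27 (178.201.28.192 - 178.201.28.223) does not contain 178.201.29.219
  178.201.30.0/23 (178.201.30.0 - 178.201.31.255) does not contain 178.201.29.219
  178.201.20.0/22 (178.201.20.0 - 178.201.23.255) does not contain 178.201.29.219
  178.201.16.0/21 (178.201.16.0 - 178.201.23.255) does not contain 178.201.29.219
Longest matching prefix is /17 -> next hop R12.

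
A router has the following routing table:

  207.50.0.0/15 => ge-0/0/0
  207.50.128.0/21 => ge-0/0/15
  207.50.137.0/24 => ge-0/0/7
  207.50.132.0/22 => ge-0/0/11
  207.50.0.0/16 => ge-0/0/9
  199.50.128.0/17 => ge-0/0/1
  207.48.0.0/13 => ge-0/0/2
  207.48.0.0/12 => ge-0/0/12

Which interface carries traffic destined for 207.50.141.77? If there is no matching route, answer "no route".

Routes whose prefix contains 207.50.141.77:
  207.48.0.0/12 (207.48.0.0 - 207.63.255.255) -> ge-0/0/12
  207.48.0.0/13 (207.48.0.0 - 207.55.255.255) -> ge-0/0/2
  207.50.0.0/15 (207.50.0.0 - 207.51.255.255) -> ge-0/0/0
  207.50.0.0/16 (207.50.0.0 - 207.50.255.255) -> ge-0/0/9
More-specific entries that do NOT match:
  207.50.137.0/24 (207.50.137.0 - 207.50.137.255) does not contain 207.50.141.77
  207.50.132.0/22 (207.50.132.0 - 207.50.135.255) does not contain 207.50.141.77
  207.50.128.0/21 (207.50.128.0 - 207.50.135.255) does not contain 207.50.141.77
  199.50.128.0/17 (199.50.128.0 - 199.50.255.255) does not contain 207.50.141.77
Longest matching prefix is /16 -> interface ge-0/0/9.

ge-0/0/9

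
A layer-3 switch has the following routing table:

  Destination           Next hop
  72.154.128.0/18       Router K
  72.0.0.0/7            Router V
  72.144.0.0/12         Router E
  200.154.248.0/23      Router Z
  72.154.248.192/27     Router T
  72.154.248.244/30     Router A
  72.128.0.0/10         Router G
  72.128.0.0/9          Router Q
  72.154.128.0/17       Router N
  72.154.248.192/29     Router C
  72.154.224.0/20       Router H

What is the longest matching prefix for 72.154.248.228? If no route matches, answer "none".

Entries matching 72.154.248.228:
  72.0.0.0/7 (72.0.0.0 - 73.255.255.255)
  72.128.0.0/9 (72.128.0.0 - 72.255.255.255)
  72.128.0.0/10 (72.128.0.0 - 72.191.255.255)
  72.144.0.0/12 (72.144.0.0 - 72.159.255.255)
  72.154.128.0/17 (72.154.128.0 - 72.154.255.255)
Most specific is 72.154.128.0/17.

72.154.128.0/17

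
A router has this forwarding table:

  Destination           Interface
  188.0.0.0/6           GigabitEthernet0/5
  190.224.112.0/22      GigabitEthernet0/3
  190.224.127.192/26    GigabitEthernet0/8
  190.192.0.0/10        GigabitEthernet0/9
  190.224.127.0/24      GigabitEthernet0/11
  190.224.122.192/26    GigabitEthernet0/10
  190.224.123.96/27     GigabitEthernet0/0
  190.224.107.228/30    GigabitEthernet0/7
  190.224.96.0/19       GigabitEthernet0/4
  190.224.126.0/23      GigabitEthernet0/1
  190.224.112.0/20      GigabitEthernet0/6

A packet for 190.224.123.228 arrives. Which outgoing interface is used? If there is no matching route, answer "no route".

GigabitEthernet0/6

Routes whose prefix contains 190.224.123.228:
  188.0.0.0/6 (188.0.0.0 - 191.255.255.255) -> GigabitEthernet0/5
  190.192.0.0/10 (190.192.0.0 - 190.255.255.255) -> GigabitEthernet0/9
  190.224.96.0/19 (190.224.96.0 - 190.224.127.255) -> GigabitEthernet0/4
  190.224.112.0/20 (190.224.112.0 - 190.224.127.255) -> GigabitEthernet0/6
More-specific entries that do NOT match:
  190.224.107.228/30 (190.224.107.228 - 190.224.107.231) does not contain 190.224.123.228
  190.224.123.96/27 (190.224.123.96 - 190.224.123.127) does not contain 190.224.123.228
  190.224.127.192/26 (190.224.127.192 - 190.224.127.255) does not contain 190.224.123.228
  190.224.122.192/26 (190.224.122.192 - 190.224.122.255) does not contain 190.224.123.228
  190.224.127.0/24 (190.224.127.0 - 190.224.127.255) does not contain 190.224.123.228
  190.224.126.0/23 (190.224.126.0 - 190.224.127.255) does not contain 190.224.123.228
  190.224.112.0/22 (190.224.112.0 - 190.224.115.255) does not contain 190.224.123.228
Longest matching prefix is /20 -> interface GigabitEthernet0/6.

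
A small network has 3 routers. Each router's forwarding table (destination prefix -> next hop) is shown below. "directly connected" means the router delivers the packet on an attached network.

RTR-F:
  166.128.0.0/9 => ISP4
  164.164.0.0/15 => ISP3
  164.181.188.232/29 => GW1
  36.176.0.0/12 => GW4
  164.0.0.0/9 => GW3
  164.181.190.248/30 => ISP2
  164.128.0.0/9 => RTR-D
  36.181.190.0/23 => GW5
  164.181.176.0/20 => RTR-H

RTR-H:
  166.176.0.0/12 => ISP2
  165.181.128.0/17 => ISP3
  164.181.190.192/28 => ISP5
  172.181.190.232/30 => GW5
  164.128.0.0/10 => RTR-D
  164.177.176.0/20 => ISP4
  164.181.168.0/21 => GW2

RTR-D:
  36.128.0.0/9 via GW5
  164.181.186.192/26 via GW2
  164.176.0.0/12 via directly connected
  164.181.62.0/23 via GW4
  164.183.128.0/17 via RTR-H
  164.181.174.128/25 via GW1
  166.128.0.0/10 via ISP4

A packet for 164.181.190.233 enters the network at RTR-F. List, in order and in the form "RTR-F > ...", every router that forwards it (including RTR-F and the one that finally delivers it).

At RTR-F: longest match for 164.181.190.233 is 164.181.176.0/20 -> RTR-H
At RTR-H: longest match for 164.181.190.233 is 164.128.0.0/10 -> RTR-D
At RTR-D: longest match for 164.181.190.233 is 164.176.0.0/12 -> directly connected

RTR-F > RTR-H > RTR-D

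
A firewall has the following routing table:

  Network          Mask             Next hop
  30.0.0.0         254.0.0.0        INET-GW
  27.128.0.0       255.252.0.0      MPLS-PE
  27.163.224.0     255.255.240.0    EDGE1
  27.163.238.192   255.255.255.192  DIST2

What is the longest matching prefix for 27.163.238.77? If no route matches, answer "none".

27.163.224.0/20

Entries matching 27.163.238.77:
  27.163.224.0/20 (27.163.224.0 - 27.163.239.255)
Most specific is 27.163.224.0/20.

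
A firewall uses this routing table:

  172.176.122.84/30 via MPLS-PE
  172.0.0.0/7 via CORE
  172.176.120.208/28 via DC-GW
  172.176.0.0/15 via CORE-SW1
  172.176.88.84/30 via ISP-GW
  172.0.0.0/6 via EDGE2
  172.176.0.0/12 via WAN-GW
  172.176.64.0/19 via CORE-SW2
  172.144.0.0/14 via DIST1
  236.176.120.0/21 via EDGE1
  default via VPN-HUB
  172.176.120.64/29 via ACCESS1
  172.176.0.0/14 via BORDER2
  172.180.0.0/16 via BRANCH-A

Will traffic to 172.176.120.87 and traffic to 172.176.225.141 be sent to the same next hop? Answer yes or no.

172.176.120.87: longest match 172.176.0.0/15 -> CORE-SW1
172.176.225.141: longest match 172.176.0.0/15 -> CORE-SW1

yes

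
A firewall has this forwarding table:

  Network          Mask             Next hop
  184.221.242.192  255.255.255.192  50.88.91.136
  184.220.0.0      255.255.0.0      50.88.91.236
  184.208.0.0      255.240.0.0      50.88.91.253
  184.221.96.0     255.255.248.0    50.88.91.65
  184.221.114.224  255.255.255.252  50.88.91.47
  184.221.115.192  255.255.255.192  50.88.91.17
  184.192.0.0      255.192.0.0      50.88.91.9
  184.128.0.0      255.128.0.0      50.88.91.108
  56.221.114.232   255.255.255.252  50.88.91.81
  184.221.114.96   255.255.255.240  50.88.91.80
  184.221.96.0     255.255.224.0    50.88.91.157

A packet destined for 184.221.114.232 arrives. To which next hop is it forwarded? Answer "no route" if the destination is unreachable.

50.88.91.157

Routes whose prefix contains 184.221.114.232:
  184.128.0.0/9 (184.128.0.0 - 184.255.255.255) -> 50.88.91.108
  184.192.0.0/10 (184.192.0.0 - 184.255.255.255) -> 50.88.91.9
  184.208.0.0/12 (184.208.0.0 - 184.223.255.255) -> 50.88.91.253
  184.221.96.0/19 (184.221.96.0 - 184.221.127.255) -> 50.88.91.157
More-specific entries that do NOT match:
  184.221.114.224/30 (184.221.114.224 - 184.221.114.227) does not contain 184.221.114.232
  56.221.114.232/30 (56.221.114.232 - 56.221.114.235) does not contain 184.221.114.232
  184.221.114.96/28 (184.221.114.96 - 184.221.114.111) does not contain 184.221.114.232
  184.221.242.192/26 (184.221.242.192 - 184.221.242.255) does not contain 184.221.114.232
  184.221.115.192/26 (184.221.115.192 - 184.221.115.255) does not contain 184.221.114.232
  184.221.96.0/21 (184.221.96.0 - 184.221.103.255) does not contain 184.221.114.232
Longest matching prefix is /19 -> next hop 50.88.91.157.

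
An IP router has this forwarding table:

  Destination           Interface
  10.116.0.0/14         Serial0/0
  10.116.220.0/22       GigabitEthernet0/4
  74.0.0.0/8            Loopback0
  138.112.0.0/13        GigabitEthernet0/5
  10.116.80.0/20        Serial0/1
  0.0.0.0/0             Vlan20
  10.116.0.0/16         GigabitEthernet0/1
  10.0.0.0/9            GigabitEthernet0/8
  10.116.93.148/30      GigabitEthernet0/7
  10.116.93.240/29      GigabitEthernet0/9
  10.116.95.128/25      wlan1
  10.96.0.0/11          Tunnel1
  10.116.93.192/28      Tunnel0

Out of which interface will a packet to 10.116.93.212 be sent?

Routes whose prefix contains 10.116.93.212:
  0.0.0.0/0 (default, matches everything) -> Vlan20
  10.0.0.0/9 (10.0.0.0 - 10.127.255.255) -> GigabitEthernet0/8
  10.96.0.0/11 (10.96.0.0 - 10.127.255.255) -> Tunnel1
  10.116.0.0/14 (10.116.0.0 - 10.119.255.255) -> Serial0/0
  10.116.0.0/16 (10.116.0.0 - 10.116.255.255) -> GigabitEthernet0/1
  10.116.80.0/20 (10.116.80.0 - 10.116.95.255) -> Serial0/1
More-specific entries that do NOT match:
  10.116.93.148/30 (10.116.93.148 - 10.116.93.151) does not contain 10.116.93.212
  10.116.93.240/29 (10.116.93.240 - 10.116.93.247) does not contain 10.116.93.212
  10.116.93.192/28 (10.116.93.192 - 10.116.93.207) does not contain 10.116.93.212
  10.116.95.128/25 (10.116.95.128 - 10.116.95.255) does not contain 10.116.93.212
  10.116.220.0/22 (10.116.220.0 - 10.116.223.255) does not contain 10.116.93.212
Longest matching prefix is /20 -> interface Serial0/1.

Serial0/1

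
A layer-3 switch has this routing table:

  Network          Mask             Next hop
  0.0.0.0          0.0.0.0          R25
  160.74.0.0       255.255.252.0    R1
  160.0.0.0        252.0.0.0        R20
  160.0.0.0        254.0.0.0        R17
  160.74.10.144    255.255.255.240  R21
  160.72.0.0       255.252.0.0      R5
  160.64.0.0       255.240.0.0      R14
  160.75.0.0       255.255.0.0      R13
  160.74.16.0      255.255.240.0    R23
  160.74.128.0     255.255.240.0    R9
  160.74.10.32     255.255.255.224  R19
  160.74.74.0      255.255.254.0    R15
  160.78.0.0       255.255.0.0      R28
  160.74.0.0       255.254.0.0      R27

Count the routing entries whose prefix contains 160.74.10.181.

Prefixes containing 160.74.10.181:
  0.0.0.0/0 (default, matches everything)
  160.0.0.0/6 (160.0.0.0 - 163.255.255.255)
  160.0.0.0/7 (160.0.0.0 - 161.255.255.255)
  160.64.0.0/12 (160.64.0.0 - 160.79.255.255)
  160.72.0.0/14 (160.72.0.0 - 160.75.255.255)
  160.74.0.0/15 (160.74.0.0 - 160.75.255.255)
Total matching entries: 6.

6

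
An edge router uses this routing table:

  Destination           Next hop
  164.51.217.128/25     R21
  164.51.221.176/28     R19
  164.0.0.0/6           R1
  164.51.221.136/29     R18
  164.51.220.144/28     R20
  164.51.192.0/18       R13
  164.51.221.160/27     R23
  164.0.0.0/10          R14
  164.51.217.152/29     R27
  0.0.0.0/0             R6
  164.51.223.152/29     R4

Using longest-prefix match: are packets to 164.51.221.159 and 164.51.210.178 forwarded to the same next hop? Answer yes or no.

yes

164.51.221.159: longest match 164.51.192.0/18 -> R13
164.51.210.178: longest match 164.51.192.0/18 -> R13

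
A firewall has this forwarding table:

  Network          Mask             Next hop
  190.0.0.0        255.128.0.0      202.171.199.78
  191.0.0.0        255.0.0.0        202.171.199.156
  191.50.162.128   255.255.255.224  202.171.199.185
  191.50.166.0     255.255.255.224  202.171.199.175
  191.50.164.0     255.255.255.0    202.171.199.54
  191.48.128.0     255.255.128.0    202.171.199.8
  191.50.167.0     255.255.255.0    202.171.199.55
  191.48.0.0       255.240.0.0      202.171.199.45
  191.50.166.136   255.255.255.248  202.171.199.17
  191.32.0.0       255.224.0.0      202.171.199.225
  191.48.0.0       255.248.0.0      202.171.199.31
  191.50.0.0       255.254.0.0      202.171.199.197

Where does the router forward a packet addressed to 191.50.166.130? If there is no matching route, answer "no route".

202.171.199.197

Routes whose prefix contains 191.50.166.130:
  191.0.0.0/8 (191.0.0.0 - 191.255.255.255) -> 202.171.199.156
  191.32.0.0/11 (191.32.0.0 - 191.63.255.255) -> 202.171.199.225
  191.48.0.0/12 (191.48.0.0 - 191.63.255.255) -> 202.171.199.45
  191.48.0.0/13 (191.48.0.0 - 191.55.255.255) -> 202.171.199.31
  191.50.0.0/15 (191.50.0.0 - 191.51.255.255) -> 202.171.199.197
More-specific entries that do NOT match:
  191.50.166.136/29 (191.50.166.136 - 191.50.166.143) does not contain 191.50.166.130
  191.50.162.128/27 (191.50.162.128 - 191.50.162.159) does not contain 191.50.166.130
  191.50.166.0/27 (191.50.166.0 - 191.50.166.31) does not contain 191.50.166.130
  191.50.164.0/24 (191.50.164.0 - 191.50.164.255) does not contain 191.50.166.130
  191.50.167.0/24 (191.50.167.0 - 191.50.167.255) does not contain 191.50.166.130
  191.48.128.0/17 (191.48.128.0 - 191.48.255.255) does not contain 191.50.166.130
Longest matching prefix is /15 -> next hop 202.171.199.197.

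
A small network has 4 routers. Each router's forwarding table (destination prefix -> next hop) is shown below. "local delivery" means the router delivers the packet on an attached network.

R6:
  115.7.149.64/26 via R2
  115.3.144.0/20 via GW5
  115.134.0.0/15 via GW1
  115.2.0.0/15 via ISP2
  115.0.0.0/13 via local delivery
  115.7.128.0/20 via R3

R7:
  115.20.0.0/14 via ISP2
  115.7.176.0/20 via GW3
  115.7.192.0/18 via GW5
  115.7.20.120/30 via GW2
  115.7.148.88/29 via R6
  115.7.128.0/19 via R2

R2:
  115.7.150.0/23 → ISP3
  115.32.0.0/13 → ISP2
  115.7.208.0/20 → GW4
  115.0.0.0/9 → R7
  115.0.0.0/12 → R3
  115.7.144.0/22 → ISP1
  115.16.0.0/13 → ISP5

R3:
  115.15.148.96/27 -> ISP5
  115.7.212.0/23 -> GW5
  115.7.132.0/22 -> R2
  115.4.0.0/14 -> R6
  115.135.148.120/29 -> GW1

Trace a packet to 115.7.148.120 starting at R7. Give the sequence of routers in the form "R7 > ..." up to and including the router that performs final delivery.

R7 > R2 > R3 > R6

At R7: longest match for 115.7.148.120 is 115.7.128.0/19 -> R2
At R2: longest match for 115.7.148.120 is 115.0.0.0/12 -> R3
At R3: longest match for 115.7.148.120 is 115.4.0.0/14 -> R6
At R6: longest match for 115.7.148.120 is 115.0.0.0/13 -> local delivery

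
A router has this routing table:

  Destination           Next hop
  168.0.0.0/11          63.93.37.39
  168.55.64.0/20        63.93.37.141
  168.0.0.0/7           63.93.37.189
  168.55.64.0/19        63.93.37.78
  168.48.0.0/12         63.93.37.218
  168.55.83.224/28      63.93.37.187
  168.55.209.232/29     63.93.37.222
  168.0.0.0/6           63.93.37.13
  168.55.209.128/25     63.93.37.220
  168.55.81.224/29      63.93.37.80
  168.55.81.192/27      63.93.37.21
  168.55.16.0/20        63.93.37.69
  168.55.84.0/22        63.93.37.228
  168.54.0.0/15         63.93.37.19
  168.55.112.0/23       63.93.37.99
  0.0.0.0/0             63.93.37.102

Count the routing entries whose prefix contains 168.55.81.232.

Prefixes containing 168.55.81.232:
  0.0.0.0/0 (default, matches everything)
  168.0.0.0/6 (168.0.0.0 - 171.255.255.255)
  168.0.0.0/7 (168.0.0.0 - 169.255.255.255)
  168.48.0.0/12 (168.48.0.0 - 168.63.255.255)
  168.54.0.0/15 (168.54.0.0 - 168.55.255.255)
  168.55.64.0/19 (168.55.64.0 - 168.55.95.255)
Total matching entries: 6.

6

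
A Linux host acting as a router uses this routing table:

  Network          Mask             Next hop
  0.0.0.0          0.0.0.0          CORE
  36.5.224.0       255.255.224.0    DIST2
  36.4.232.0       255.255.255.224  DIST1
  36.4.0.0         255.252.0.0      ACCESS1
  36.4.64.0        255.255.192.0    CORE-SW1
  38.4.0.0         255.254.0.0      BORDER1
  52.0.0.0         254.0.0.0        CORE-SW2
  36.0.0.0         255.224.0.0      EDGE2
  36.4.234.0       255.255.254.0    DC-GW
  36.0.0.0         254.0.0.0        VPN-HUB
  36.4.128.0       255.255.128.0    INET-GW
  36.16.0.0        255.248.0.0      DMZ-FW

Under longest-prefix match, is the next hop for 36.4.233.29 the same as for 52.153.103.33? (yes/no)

36.4.233.29: longest match 36.4.128.0/17 -> INET-GW
52.153.103.33: longest match 52.0.0.0/7 -> CORE-SW2

no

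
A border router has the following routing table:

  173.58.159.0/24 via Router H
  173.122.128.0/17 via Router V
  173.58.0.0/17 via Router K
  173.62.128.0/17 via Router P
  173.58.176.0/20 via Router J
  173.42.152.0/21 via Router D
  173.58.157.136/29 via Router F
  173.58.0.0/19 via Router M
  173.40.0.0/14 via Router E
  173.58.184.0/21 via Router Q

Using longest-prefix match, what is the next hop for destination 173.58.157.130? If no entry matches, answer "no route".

No entry's prefix contains 173.58.157.130; there is no default route.

no route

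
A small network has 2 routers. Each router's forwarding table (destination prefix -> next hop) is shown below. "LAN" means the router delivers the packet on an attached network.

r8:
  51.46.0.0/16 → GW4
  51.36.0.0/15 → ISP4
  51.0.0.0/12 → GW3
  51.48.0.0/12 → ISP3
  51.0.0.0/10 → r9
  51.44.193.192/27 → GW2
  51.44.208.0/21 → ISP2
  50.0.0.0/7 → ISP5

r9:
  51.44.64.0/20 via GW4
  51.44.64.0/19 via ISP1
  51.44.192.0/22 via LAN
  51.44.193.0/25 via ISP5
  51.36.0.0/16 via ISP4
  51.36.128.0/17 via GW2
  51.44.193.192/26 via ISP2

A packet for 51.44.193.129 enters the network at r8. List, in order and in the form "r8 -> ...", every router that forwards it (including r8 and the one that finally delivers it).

r8 -> r9

At r8: longest match for 51.44.193.129 is 51.0.0.0/10 -> r9
At r9: longest match for 51.44.193.129 is 51.44.192.0/22 -> LAN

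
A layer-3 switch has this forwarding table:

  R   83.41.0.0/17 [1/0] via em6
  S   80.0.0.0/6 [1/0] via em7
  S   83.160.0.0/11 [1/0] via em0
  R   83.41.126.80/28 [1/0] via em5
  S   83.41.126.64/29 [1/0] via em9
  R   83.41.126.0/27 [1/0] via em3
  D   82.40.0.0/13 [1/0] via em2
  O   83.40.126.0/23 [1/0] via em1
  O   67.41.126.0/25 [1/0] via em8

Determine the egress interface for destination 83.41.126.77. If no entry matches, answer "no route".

Routes whose prefix contains 83.41.126.77:
  80.0.0.0/6 (80.0.0.0 - 83.255.255.255) -> em7
  83.41.0.0/17 (83.41.0.0 - 83.41.127.255) -> em6
More-specific entries that do NOT match:
  83.41.126.64/29 (83.41.126.64 - 83.41.126.71) does not contain 83.41.126.77
  83.41.126.80/28 (83.41.126.80 - 83.41.126.95) does not contain 83.41.126.77
  83.41.126.0/27 (83.41.126.0 - 83.41.126.31) does not contain 83.41.126.77
  67.41.126.0/25 (67.41.126.0 - 67.41.126.127) does not contain 83.41.126.77
  83.40.126.0/23 (83.40.126.0 - 83.40.127.255) does not contain 83.41.126.77
Longest matching prefix is /17 -> interface em6.

em6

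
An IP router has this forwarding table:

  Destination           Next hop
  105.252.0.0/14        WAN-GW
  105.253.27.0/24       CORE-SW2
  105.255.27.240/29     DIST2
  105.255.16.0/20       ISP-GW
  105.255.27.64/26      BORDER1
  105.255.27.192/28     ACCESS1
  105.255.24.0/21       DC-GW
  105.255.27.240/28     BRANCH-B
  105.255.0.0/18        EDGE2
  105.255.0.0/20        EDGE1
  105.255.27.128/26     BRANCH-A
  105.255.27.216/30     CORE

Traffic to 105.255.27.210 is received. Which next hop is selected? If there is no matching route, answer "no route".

DC-GW

Routes whose prefix contains 105.255.27.210:
  105.252.0.0/14 (105.252.0.0 - 105.255.255.255) -> WAN-GW
  105.255.0.0/18 (105.255.0.0 - 105.255.63.255) -> EDGE2
  105.255.16.0/20 (105.255.16.0 - 105.255.31.255) -> ISP-GW
  105.255.24.0/21 (105.255.24.0 - 105.255.31.255) -> DC-GW
More-specific entries that do NOT match:
  105.255.27.216/30 (105.255.27.216 - 105.255.27.219) does not contain 105.255.27.210
  105.255.27.240/29 (105.255.27.240 - 105.255.27.247) does not contain 105.255.27.210
  105.255.27.192/28 (105.255.27.192 - 105.255.27.207) does not contain 105.255.27.210
  105.255.27.240/28 (105.255.27.240 - 105.255.27.255) does not contain 105.255.27.210
  105.255.27.64/26 (105.255.27.64 - 105.255.27.127) does not contain 105.255.27.210
  105.255.27.128/26 (105.255.27.128 - 105.255.27.191) does not contain 105.255.27.210
  105.253.27.0/24 (105.253.27.0 - 105.253.27.255) does not contain 105.255.27.210
Longest matching prefix is /21 -> next hop DC-GW.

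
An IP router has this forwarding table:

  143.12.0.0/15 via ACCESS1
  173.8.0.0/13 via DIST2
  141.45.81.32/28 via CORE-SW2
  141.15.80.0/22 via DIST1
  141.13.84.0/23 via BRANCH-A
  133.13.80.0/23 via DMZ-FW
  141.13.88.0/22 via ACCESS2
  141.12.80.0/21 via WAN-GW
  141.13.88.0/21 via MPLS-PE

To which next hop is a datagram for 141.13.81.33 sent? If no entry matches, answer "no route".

No entry's prefix contains 141.13.81.33; there is no default route.

no route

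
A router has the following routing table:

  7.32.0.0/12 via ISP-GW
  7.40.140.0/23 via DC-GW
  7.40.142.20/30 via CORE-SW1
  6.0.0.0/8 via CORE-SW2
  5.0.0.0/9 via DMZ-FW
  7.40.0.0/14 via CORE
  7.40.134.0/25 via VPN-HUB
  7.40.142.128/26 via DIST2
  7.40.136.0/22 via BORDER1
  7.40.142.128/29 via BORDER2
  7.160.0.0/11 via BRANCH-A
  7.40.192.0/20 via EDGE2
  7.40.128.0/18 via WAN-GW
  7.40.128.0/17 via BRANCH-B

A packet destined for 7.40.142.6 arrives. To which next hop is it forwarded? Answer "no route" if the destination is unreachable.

WAN-GW

Routes whose prefix contains 7.40.142.6:
  7.32.0.0/12 (7.32.0.0 - 7.47.255.255) -> ISP-GW
  7.40.0.0/14 (7.40.0.0 - 7.43.255.255) -> CORE
  7.40.128.0/17 (7.40.128.0 - 7.40.255.255) -> BRANCH-B
  7.40.128.0/18 (7.40.128.0 - 7.40.191.255) -> WAN-GW
More-specific entries that do NOT match:
  7.40.142.20/30 (7.40.142.20 - 7.40.142.23) does not contain 7.40.142.6
  7.40.142.128/29 (7.40.142.128 - 7.40.142.135) does not contain 7.40.142.6
  7.40.142.128/26 (7.40.142.128 - 7.40.142.191) does not contain 7.40.142.6
  7.40.134.0/25 (7.40.134.0 - 7.40.134.127) does not contain 7.40.142.6
  7.40.140.0/23 (7.40.140.0 - 7.40.141.255) does not contain 7.40.142.6
  7.40.136.0/22 (7.40.136.0 - 7.40.139.255) does not contain 7.40.142.6
  7.40.192.0/20 (7.40.192.0 - 7.40.207.255) does not contain 7.40.142.6
Longest matching prefix is /18 -> next hop WAN-GW.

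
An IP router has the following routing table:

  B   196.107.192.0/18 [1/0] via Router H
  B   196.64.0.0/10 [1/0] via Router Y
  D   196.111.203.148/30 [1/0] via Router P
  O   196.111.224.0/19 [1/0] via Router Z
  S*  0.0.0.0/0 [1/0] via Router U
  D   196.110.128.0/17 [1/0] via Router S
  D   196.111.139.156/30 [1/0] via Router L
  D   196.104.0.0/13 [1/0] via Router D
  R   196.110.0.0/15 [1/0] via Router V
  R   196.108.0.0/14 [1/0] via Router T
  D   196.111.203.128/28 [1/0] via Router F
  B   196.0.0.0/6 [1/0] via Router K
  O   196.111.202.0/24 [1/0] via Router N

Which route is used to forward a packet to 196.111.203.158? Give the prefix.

196.110.0.0/15

Entries matching 196.111.203.158:
  0.0.0.0/0 (default, matches everything)
  196.0.0.0/6 (196.0.0.0 - 199.255.255.255)
  196.64.0.0/10 (196.64.0.0 - 196.127.255.255)
  196.104.0.0/13 (196.104.0.0 - 196.111.255.255)
  196.108.0.0/14 (196.108.0.0 - 196.111.255.255)
  196.110.0.0/15 (196.110.0.0 - 196.111.255.255)
Most specific is 196.110.0.0/15.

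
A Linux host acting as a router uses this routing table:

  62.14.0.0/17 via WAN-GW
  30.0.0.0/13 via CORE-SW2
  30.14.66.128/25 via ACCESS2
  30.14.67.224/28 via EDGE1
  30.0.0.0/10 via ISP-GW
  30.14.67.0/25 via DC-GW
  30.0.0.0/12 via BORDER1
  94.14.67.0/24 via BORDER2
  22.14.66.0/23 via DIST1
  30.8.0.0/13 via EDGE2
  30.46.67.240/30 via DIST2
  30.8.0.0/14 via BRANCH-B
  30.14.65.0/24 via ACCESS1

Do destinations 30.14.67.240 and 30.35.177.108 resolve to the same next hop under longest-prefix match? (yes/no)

no

30.14.67.240: longest match 30.8.0.0/13 -> EDGE2
30.35.177.108: longest match 30.0.0.0/10 -> ISP-GW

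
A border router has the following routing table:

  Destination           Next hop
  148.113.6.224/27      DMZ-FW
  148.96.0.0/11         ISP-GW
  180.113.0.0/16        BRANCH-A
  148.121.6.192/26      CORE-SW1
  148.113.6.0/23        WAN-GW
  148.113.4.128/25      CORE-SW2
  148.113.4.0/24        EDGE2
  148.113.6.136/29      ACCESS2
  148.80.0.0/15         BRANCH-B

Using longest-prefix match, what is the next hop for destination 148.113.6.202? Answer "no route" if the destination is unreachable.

Routes whose prefix contains 148.113.6.202:
  148.96.0.0/11 (148.96.0.0 - 148.127.255.255) -> ISP-GW
  148.113.6.0/23 (148.113.6.0 - 148.113.7.255) -> WAN-GW
More-specific entries that do NOT match:
  148.113.6.136/29 (148.113.6.136 - 148.113.6.143) does not contain 148.113.6.202
  148.113.6.224/27 (148.113.6.224 - 148.113.6.255) does not contain 148.113.6.202
  148.121.6.192/26 (148.121.6.192 - 148.121.6.255) does not contain 148.113.6.202
  148.113.4.128/25 (148.113.4.128 - 148.113.4.255) does not contain 148.113.6.202
  148.113.4.0/24 (148.113.4.0 - 148.113.4.255) does not contain 148.113.6.202
Longest matching prefix is /23 -> next hop WAN-GW.

WAN-GW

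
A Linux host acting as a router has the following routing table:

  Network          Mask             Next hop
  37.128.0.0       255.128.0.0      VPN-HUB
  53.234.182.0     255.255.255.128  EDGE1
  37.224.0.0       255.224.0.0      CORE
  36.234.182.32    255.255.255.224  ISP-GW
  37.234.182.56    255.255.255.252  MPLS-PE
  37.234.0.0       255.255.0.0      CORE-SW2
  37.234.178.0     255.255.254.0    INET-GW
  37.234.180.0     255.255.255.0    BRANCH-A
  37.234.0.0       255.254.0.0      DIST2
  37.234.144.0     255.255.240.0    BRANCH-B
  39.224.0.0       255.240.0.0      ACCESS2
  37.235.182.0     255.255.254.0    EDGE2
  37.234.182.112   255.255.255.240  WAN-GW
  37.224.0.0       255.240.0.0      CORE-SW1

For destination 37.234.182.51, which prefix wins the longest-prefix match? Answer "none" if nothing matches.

37.234.0.0/16

Entries matching 37.234.182.51:
  37.128.0.0/9 (37.128.0.0 - 37.255.255.255)
  37.224.0.0/11 (37.224.0.0 - 37.255.255.255)
  37.224.0.0/12 (37.224.0.0 - 37.239.255.255)
  37.234.0.0/15 (37.234.0.0 - 37.235.255.255)
  37.234.0.0/16 (37.234.0.0 - 37.234.255.255)
Most specific is 37.234.0.0/16.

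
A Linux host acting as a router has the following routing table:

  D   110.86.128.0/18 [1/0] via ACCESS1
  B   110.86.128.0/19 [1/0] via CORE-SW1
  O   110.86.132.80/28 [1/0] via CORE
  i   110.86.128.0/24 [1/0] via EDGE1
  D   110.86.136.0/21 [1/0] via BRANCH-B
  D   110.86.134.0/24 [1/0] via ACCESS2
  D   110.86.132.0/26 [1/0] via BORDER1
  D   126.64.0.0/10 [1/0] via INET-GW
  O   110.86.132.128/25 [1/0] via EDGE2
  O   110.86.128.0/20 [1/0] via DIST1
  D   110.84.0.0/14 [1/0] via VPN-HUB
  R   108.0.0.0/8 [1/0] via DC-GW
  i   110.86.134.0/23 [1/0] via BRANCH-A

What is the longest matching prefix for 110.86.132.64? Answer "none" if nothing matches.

Entries matching 110.86.132.64:
  110.84.0.0/14 (110.84.0.0 - 110.87.255.255)
  110.86.128.0/18 (110.86.128.0 - 110.86.191.255)
  110.86.128.0/19 (110.86.128.0 - 110.86.159.255)
  110.86.128.0/20 (110.86.128.0 - 110.86.143.255)
Most specific is 110.86.128.0/20.

110.86.128.0/20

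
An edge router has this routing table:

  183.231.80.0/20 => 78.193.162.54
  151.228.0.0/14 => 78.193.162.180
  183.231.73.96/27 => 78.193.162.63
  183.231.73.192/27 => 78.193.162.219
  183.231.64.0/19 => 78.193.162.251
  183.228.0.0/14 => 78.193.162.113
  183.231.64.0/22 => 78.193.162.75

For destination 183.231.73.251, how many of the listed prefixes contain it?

2

Prefixes containing 183.231.73.251:
  183.228.0.0/14 (183.228.0.0 - 183.231.255.255)
  183.231.64.0/19 (183.231.64.0 - 183.231.95.255)
Total matching entries: 2.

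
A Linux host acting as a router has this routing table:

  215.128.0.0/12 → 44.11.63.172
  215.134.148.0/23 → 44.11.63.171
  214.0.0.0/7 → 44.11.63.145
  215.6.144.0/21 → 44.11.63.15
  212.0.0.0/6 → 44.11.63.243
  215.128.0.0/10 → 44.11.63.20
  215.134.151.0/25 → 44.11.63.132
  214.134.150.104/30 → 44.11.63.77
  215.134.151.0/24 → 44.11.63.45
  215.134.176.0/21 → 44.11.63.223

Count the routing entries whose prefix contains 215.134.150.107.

Prefixes containing 215.134.150.107:
  212.0.0.0/6 (212.0.0.0 - 215.255.255.255)
  214.0.0.0/7 (214.0.0.0 - 215.255.255.255)
  215.128.0.0/10 (215.128.0.0 - 215.191.255.255)
  215.128.0.0/12 (215.128.0.0 - 215.143.255.255)
Total matching entries: 4.

4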